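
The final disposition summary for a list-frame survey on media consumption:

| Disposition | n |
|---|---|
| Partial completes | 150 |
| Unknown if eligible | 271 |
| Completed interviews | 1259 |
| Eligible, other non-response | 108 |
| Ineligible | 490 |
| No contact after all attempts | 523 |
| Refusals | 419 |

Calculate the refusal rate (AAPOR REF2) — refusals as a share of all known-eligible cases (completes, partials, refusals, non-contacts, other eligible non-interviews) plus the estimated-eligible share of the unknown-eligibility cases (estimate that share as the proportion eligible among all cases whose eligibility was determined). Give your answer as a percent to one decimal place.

Top = 419
Eligible (known) = 1259 + 150 + 419 + 523 + 108 = 2459
e = 2459 / (2459 + 490) = 2459 / 2949 = 0.8338
Eligible share of unknowns = 0.8338 × 271 = 225.96
Denom = 2459 + 225.96 = 2684.96
REF2 = 419 / 2684.96 = 0.1561

15.6%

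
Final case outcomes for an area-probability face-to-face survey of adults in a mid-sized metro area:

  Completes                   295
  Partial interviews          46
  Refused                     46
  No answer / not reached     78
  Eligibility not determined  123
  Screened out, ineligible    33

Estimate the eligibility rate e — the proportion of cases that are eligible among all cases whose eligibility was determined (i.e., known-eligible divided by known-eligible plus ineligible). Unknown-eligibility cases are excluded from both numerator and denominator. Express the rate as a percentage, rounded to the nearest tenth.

Known eligible: 295 + 46 + 46 + 78 = 465
e = 465 / (465 + 33) = 465 / 498 = 0.9337

93.4%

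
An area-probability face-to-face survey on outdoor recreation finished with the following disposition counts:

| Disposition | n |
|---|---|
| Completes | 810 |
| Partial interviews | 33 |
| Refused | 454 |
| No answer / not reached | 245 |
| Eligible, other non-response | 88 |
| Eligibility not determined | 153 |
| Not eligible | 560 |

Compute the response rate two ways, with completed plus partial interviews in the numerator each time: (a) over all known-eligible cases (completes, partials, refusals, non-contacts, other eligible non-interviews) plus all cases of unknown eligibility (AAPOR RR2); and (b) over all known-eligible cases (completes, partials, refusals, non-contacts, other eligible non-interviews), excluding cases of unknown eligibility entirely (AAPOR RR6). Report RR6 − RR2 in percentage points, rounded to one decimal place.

4.4

Numerator: 810 + 33 = 843
Base: 810 + 33 + 454 + 245 + 88 + 153 = 1783
RR2 = 843 / 1783 = 0.4728
Base: 810 + 33 + 454 + 245 + 88 = 1630
RR6 = 843 / 1630 = 0.5172
Difference = 51.72 − 47.28 = 4.44 percentage points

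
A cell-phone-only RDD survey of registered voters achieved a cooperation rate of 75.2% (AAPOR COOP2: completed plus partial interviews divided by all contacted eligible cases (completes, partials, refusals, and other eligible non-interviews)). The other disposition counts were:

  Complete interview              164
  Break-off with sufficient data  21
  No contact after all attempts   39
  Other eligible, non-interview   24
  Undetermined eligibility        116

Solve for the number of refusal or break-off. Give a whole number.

Top = 164 + 21 = 185
COOP2 = 185 / D = 0.752
D = 185 / 0.752 = 246.0
Rest of base = 209
refusal or break-off = 246.0 − 209 ≈ 37

37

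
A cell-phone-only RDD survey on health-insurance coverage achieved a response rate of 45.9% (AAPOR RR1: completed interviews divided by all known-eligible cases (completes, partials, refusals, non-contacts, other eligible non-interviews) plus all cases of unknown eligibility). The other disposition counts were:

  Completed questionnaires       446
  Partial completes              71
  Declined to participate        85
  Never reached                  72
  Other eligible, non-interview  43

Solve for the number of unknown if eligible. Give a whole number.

255

RR1 = 446 / D = 0.459
D = 446 / 0.459 = 971.7
Remaining denominator categories sum to 717
unknown if eligible = 971.7 − 717 ≈ 255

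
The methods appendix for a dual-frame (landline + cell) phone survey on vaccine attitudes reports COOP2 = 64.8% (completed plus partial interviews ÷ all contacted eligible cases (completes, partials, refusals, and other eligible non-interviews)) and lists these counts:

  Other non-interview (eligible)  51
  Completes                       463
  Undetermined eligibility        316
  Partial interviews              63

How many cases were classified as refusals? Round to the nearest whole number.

Num → 463 + 63 = 526
COOP2 = 526 / D = 0.648
D = 526 / 0.648 = 811.7
Rest of base = 577
refusals = 811.7 − 577 ≈ 235

235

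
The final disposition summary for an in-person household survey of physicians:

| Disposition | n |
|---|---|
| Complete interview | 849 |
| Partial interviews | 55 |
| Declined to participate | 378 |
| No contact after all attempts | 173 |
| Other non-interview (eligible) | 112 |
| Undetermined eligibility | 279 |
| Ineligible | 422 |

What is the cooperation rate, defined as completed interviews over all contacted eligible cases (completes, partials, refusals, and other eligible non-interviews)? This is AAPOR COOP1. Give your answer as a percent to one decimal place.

Top → 849
Denominator → 849 + 55 + 378 + 112 = 1394
COOP1 = 849 / 1394 = 0.6090

60.9%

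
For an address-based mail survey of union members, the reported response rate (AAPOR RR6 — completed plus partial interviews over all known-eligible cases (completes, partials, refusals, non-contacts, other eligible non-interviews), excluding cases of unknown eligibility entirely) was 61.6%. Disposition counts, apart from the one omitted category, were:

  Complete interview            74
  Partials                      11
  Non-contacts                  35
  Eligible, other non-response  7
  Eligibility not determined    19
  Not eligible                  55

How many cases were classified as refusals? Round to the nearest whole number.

11

Top → 74 + 11 = 85
RR6 = 85 / D = 0.616
D = 85 / 0.616 = 138.0
Remaining denominator categories sum to 127
refusals = 138.0 − 127 ≈ 11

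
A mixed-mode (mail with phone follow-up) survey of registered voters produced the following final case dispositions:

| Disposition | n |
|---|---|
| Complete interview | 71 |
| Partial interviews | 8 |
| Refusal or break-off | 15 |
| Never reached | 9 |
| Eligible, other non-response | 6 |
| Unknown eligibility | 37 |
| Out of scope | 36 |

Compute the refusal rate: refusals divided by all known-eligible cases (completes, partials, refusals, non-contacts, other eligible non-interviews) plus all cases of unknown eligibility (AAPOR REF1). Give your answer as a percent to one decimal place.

10.3%

Num: 15
Denom: 71 + 8 + 15 + 9 + 6 + 37 = 146
REF1 = 15 / 146 = 0.1027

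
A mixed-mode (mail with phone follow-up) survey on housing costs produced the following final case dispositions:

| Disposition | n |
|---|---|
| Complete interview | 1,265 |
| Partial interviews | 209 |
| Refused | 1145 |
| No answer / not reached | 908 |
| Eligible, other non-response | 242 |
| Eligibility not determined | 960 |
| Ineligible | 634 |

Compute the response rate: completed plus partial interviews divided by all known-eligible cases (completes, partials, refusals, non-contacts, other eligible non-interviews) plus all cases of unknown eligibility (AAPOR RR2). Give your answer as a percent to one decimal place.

31.2%

Num → 1265 + 209 = 1474
Denom → 1265 + 209 + 1145 + 908 + 242 + 960 = 4729
RR2 = 1474 / 4729 = 0.3117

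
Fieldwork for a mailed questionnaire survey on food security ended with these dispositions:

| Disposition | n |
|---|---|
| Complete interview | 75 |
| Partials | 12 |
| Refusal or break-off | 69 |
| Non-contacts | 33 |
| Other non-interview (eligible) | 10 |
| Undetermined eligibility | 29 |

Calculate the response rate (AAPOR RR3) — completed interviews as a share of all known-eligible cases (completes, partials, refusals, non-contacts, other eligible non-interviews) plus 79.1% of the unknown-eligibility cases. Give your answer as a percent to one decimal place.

33.8%

Top = 75
Eligible (known) = 75 + 12 + 69 + 33 + 10 = 199
e × U = 0.7910 × 29 = 22.94
Denominator = 199 + 22.94 = 221.94
RR3 = 75 / 221.94 = 0.3379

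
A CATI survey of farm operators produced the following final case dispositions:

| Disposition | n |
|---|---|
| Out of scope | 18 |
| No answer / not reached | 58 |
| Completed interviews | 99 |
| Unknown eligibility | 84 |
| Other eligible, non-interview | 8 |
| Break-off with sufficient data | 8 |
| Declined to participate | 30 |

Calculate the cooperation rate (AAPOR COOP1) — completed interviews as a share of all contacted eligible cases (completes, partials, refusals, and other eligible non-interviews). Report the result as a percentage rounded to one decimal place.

Num: 99
Base: 99 + 8 + 30 + 8 = 145
COOP1 = 99 / 145 = 0.6828

68.3%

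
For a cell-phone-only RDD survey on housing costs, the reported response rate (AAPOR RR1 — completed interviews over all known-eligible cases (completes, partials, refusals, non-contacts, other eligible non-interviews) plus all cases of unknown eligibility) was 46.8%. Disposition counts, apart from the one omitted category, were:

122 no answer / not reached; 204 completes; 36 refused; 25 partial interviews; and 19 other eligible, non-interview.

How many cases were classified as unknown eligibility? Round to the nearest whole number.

RR1 = 204 / D = 0.468
D = 204 / 0.468 = 435.9
Other denominator terms total 406
unknown eligibility = 435.9 − 406 ≈ 30

30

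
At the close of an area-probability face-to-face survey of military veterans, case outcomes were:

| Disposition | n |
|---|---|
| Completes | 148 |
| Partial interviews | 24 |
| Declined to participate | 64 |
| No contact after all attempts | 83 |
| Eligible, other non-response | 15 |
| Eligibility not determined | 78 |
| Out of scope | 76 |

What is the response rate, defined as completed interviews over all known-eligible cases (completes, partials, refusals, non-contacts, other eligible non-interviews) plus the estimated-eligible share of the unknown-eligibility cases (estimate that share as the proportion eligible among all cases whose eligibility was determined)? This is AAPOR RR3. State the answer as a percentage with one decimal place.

Numerator = 148
Determined eligible = 148 + 24 + 64 + 83 + 15 = 334
e = 334 / (334 + 76) = 334 / 410 = 0.8146
Eligible share of unknowns = 0.8146 × 78 = 63.54
Base = 334 + 63.54 = 397.54
RR3 = 148 / 397.54 = 0.3723

37.2%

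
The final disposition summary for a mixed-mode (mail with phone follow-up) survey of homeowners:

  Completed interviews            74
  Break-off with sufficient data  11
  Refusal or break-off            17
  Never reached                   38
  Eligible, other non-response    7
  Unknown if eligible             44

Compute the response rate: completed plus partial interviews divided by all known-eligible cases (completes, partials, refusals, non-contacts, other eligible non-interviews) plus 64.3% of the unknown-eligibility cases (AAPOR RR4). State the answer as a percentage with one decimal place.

Top: 74 + 11 = 85
Determined eligible: 74 + 11 + 17 + 38 + 7 = 147
Eligible share of unknowns: 0.6430 × 44 = 28.29
Denom: 147 + 28.29 = 175.29
RR4 = 85 / 175.29 = 0.4849

48.5%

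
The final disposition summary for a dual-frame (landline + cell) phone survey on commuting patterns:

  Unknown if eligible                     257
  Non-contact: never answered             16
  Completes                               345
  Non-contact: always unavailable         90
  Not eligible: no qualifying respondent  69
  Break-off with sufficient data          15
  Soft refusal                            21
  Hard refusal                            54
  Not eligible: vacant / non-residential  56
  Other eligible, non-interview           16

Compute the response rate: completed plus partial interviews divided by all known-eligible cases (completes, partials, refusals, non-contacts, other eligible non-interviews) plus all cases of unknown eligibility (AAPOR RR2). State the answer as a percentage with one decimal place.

44.2%

Refusal or break-off = 54 + 21 = 75
No contact after all attempts = 16 + 90 = 106
Ineligible = 69 + 56 = 125
Top → 345 + 15 = 360
Base → 345 + 15 + 75 + 106 + 16 + 257 = 814
RR2 = 360 / 814 = 0.4423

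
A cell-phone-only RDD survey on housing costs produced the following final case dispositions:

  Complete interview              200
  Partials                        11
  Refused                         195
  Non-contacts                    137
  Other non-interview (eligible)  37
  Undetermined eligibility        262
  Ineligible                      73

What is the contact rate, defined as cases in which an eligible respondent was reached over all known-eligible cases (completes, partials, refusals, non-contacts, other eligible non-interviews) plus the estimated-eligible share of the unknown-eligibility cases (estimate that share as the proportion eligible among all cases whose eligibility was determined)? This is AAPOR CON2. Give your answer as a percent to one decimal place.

54.5%

Num = 200 + 11 + 195 + 37 = 443
Determined eligible = 200 + 11 + 195 + 137 + 37 = 580
e = 580 / (580 + 73) = 580 / 653 = 0.8882
Estimated eligible among unknowns = 0.8882 × 262 = 232.71
Denom = 580 + 232.71 = 812.71
CON2 = 443 / 812.71 = 0.5451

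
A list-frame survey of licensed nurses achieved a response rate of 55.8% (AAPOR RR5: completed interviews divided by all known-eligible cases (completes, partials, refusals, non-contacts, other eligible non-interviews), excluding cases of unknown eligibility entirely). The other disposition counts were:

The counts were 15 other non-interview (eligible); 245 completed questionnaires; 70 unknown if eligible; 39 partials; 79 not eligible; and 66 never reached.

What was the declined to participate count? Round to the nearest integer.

74

RR5 = 245 / D = 0.558
D = 245 / 0.558 = 439.1
Rest of base = 365
declined to participate = 439.1 − 365 ≈ 74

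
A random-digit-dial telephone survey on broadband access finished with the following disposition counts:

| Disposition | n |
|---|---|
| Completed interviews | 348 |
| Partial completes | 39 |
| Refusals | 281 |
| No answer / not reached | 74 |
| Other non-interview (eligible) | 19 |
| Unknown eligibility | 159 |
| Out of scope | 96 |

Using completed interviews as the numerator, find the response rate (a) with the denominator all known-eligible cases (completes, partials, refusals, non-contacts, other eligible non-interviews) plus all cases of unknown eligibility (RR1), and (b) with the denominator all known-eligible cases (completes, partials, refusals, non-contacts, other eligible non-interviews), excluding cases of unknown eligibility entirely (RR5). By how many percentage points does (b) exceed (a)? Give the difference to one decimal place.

Top: 348
Denominator: 348 + 39 + 281 + 74 + 19 + 159 = 920
RR1 = 348 / 920 = 0.3783
Denominator: 348 + 39 + 281 + 74 + 19 = 761
RR5 = 348 / 761 = 0.4573
Difference = 45.73 − 37.83 = 7.90 percentage points

7.9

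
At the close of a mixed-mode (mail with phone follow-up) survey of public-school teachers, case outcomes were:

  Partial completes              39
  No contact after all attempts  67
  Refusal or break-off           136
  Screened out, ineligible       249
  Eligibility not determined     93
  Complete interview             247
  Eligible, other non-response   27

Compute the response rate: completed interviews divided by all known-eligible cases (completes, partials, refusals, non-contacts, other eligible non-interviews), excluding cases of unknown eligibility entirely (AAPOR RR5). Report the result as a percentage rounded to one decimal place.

Numerator → 247
Denominator → 247 + 39 + 136 + 67 + 27 = 516
RR5 = 247 / 516 = 0.4787

47.9%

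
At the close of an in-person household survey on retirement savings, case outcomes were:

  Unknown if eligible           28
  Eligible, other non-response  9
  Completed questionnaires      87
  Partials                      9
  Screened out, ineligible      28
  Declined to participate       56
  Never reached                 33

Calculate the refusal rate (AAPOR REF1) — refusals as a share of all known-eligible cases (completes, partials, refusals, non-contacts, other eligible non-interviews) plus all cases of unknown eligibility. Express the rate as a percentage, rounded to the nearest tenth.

25.2%

Numerator = 56
Denom = 87 + 9 + 56 + 33 + 9 + 28 = 222
REF1 = 56 / 222 = 0.2523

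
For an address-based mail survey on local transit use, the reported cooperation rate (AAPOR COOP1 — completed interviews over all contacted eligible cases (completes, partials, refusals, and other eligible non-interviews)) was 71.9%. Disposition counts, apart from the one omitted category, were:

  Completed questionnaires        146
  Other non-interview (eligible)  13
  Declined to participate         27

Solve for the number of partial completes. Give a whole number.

17

COOP1 = 146 / D = 0.719
D = 146 / 0.719 = 203.1
Other denominator terms total 186
partial completes = 203.1 − 186 ≈ 17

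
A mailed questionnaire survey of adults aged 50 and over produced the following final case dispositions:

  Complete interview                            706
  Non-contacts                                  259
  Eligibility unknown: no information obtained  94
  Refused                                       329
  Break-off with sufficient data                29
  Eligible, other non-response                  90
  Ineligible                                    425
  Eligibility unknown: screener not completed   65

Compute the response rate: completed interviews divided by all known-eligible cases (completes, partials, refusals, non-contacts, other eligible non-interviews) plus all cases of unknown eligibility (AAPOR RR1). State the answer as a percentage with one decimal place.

Eligibility not determined = 65 + 94 = 159
Num → 706
Base → 706 + 29 + 329 + 259 + 90 + 159 = 1572
RR1 = 706 / 1572 = 0.4491

44.9%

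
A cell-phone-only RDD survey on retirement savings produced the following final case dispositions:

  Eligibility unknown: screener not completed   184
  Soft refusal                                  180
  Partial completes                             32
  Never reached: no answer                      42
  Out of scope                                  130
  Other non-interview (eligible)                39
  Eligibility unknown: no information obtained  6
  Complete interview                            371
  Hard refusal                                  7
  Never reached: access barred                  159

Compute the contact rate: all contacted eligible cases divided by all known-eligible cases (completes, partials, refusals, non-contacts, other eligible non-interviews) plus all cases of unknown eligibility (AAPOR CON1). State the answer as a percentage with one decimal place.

Declined to participate = 7 + 180 = 187
Non-contacts = 42 + 159 = 201
Unknown eligibility = 184 + 6 = 190
Top → 371 + 32 + 187 + 39 = 629
Base → 371 + 32 + 187 + 201 + 39 + 190 = 1020
CON1 = 629 / 1020 = 0.6167

61.7%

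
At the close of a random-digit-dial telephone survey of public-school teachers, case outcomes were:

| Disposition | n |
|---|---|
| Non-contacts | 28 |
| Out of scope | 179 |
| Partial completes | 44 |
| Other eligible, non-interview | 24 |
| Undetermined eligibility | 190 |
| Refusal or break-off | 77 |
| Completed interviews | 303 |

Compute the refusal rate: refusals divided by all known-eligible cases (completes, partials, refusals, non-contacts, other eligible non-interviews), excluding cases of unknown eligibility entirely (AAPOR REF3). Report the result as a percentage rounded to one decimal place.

16.2%

Numerator = 77
Denominator = 303 + 44 + 77 + 28 + 24 = 476
REF3 = 77 / 476 = 0.1618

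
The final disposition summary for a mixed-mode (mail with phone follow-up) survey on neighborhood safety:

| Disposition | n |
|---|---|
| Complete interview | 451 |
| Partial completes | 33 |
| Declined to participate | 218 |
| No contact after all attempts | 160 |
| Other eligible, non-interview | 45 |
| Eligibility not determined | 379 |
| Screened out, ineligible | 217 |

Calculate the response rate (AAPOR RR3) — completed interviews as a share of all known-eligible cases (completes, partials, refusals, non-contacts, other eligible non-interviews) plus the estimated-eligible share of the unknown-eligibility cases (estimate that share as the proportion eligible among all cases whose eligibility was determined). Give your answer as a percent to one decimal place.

Numerator = 451
Determined eligible = 451 + 33 + 218 + 160 + 45 = 907
e = 907 / (907 + 217) = 907 / 1124 = 0.8069
Estimated eligible among unknowns = 0.8069 × 379 = 305.82
Base = 907 + 305.82 = 1212.82
RR3 = 451 / 1212.82 = 0.3719

37.2%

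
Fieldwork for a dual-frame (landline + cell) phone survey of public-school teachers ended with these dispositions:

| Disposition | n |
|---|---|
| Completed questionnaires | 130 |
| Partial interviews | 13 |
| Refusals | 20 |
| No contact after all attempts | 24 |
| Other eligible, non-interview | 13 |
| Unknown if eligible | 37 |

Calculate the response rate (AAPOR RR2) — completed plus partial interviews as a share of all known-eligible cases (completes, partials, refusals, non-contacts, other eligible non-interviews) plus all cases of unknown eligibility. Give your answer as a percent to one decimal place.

60.3%

Num → 130 + 13 = 143
Denom → 130 + 13 + 20 + 24 + 13 + 37 = 237
RR2 = 143 / 237 = 0.6034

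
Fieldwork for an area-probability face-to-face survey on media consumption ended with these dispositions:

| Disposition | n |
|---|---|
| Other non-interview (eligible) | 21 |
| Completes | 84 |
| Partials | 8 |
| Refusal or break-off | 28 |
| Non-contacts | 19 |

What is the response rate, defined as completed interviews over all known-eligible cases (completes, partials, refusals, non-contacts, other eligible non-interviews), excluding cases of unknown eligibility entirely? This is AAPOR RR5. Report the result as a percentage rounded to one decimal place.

Num: 84
Base: 84 + 8 + 28 + 19 + 21 = 160
RR5 = 84 / 160 = 0.5250

52.5%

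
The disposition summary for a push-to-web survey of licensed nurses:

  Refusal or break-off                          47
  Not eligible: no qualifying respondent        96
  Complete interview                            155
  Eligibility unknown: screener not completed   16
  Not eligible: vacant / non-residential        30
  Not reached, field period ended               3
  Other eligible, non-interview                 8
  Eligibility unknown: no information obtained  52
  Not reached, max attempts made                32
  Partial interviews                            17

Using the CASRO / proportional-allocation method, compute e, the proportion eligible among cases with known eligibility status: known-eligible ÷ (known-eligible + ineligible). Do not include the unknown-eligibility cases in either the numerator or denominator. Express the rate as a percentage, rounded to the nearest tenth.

No contact after all attempts = 3 + 32 = 35
Unknown if eligible = 16 + 52 = 68
Not eligible = 96 + 30 = 126
Determined eligible: 155 + 17 + 47 + 35 + 8 = 262
e = 262 / (262 + 126) = 262 / 388 = 0.6753

67.5%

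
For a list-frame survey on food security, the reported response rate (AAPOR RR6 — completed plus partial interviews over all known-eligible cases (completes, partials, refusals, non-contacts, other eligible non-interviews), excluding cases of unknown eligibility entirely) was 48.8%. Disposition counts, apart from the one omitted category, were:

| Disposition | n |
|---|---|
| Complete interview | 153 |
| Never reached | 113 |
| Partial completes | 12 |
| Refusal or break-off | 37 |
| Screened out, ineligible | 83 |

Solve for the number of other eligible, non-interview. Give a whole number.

Numerator → 153 + 12 = 165
RR6 = 165 / D = 0.488
D = 165 / 0.488 = 338.1
Remaining denominator categories sum to 315
other eligible, non-interview = 338.1 − 315 ≈ 23

23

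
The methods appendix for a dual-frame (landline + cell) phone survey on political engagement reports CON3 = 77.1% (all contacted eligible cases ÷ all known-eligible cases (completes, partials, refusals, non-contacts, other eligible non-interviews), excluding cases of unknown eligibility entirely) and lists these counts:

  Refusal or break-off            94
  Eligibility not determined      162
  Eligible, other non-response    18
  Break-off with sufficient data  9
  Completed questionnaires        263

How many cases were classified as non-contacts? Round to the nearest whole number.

114

Num: 263 + 9 + 94 + 18 = 384
CON3 = 384 / D = 0.771
D = 384 / 0.771 = 498.1
Other denominator terms total 384
non-contacts = 498.1 − 384 ≈ 114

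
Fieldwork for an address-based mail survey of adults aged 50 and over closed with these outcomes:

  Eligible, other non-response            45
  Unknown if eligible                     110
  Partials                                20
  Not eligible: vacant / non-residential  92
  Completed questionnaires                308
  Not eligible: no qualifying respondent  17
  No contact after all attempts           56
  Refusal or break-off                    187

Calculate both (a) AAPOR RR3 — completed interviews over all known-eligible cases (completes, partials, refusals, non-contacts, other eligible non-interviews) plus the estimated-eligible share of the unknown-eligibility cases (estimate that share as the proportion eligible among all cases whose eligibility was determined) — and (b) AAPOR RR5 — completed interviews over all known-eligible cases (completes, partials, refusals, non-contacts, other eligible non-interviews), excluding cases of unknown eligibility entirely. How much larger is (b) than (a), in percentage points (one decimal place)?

6.6

Not eligible = 17 + 92 = 109
Top = 308
Eligible (known) = 308 + 20 + 187 + 56 + 45 = 616
e = 616 / (616 + 109) = 616 / 725 = 0.8497
e × U = 0.8497 × 110 = 93.47
Denom = 616 + 93.47 = 709.47
RR3 = 308 / 709.47 = 0.4341
Denom = 308 + 20 + 187 + 56 + 45 = 616
RR5 = 308 / 616 = 0.5000
Difference = 50.00 − 43.41 = 6.59 percentage points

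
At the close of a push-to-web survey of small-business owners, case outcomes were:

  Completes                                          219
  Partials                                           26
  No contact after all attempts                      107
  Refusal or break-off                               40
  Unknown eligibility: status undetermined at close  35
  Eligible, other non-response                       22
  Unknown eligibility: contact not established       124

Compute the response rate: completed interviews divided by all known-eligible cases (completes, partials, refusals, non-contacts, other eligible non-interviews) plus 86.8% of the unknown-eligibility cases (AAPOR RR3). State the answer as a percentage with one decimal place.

Eligibility not determined = 124 + 35 = 159
Top = 219
Known eligible = 219 + 26 + 40 + 107 + 22 = 414
Eligible share of unknowns = 0.8680 × 159 = 138.01
Denom = 414 + 138.01 = 552.01
RR3 = 219 / 552.01 = 0.3967

39.7%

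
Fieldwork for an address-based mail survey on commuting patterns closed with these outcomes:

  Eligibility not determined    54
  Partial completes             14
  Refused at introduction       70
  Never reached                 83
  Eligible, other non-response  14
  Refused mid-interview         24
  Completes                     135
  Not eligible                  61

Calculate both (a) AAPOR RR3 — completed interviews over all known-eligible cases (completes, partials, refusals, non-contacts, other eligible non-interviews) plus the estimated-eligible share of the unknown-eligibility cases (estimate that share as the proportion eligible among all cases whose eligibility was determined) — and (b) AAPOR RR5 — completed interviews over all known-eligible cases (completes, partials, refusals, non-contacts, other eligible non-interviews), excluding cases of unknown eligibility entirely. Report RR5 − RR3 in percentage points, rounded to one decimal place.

Refusals = 70 + 24 = 94
Numerator → 135
Determined eligible → 135 + 14 + 94 + 83 + 14 = 340
e = 340 / (340 + 61) = 340 / 401 = 0.8479
e × U → 0.8479 × 54 = 45.79
Denom → 340 + 45.79 = 385.79
RR3 = 135 / 385.79 = 0.3499
Denom → 135 + 14 + 94 + 83 + 14 = 340
RR5 = 135 / 340 = 0.3971
Difference = 39.71 − 34.99 = 4.72 percentage points

4.7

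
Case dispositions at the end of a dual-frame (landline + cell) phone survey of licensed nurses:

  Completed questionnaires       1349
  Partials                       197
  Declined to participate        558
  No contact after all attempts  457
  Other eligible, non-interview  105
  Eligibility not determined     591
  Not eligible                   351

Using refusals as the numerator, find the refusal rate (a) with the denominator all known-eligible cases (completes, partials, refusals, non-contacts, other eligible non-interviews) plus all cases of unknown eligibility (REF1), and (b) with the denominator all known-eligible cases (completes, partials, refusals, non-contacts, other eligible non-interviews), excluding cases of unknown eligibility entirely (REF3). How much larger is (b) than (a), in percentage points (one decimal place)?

3.8

Top → 558
Denom → 1349 + 197 + 558 + 457 + 105 + 591 = 3257
REF1 = 558 / 3257 = 0.1713
Denom → 1349 + 197 + 558 + 457 + 105 = 2666
REF3 = 558 / 2666 = 0.2093
Difference = 20.93 − 17.13 = 3.80 percentage points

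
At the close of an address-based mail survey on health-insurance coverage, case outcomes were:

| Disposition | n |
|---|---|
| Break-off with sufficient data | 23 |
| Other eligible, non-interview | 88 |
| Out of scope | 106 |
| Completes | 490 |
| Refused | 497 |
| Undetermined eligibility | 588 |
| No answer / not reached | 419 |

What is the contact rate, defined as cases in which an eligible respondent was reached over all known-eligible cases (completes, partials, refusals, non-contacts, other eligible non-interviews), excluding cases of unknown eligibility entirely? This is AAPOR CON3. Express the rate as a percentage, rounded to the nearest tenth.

Num: 490 + 23 + 497 + 88 = 1098
Denom: 490 + 23 + 497 + 419 + 88 = 1517
CON3 = 1098 / 1517 = 0.7238

72.4%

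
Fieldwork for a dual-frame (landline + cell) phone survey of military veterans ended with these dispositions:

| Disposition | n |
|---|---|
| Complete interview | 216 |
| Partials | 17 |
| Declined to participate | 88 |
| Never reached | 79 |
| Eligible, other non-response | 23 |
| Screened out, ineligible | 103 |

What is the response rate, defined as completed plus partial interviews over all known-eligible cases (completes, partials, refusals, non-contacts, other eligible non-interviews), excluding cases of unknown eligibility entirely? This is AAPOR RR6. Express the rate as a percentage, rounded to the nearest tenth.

55.1%

Numerator → 216 + 17 = 233
Base → 216 + 17 + 88 + 79 + 23 = 423
RR6 = 233 / 423 = 0.5508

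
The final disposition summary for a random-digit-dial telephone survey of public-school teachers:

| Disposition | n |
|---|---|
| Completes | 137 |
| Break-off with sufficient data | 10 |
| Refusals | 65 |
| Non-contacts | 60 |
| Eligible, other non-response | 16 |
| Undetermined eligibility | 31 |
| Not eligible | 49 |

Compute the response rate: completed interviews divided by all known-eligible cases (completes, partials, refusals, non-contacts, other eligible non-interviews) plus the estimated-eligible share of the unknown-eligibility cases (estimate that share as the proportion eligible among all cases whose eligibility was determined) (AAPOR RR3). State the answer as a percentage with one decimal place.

Num: 137
Determined eligible: 137 + 10 + 65 + 60 + 16 = 288
e = 288 / (288 + 49) = 288 / 337 = 0.8546
Estimated eligible among unknowns: 0.8546 × 31 = 26.49
Denominator: 288 + 26.49 = 314.49
RR3 = 137 / 314.49 = 0.4356

43.6%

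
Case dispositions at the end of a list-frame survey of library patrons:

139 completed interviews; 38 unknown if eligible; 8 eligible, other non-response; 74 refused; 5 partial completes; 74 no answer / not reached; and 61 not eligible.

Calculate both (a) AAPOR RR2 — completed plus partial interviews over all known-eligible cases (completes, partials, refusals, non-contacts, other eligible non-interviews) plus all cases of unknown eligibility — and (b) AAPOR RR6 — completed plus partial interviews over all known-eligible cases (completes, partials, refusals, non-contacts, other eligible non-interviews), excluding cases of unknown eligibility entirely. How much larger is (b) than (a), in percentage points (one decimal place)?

5.4

Top: 139 + 5 = 144
Denominator: 139 + 5 + 74 + 74 + 8 + 38 = 338
RR2 = 144 / 338 = 0.4260
Denominator: 139 + 5 + 74 + 74 + 8 = 300
RR6 = 144 / 300 = 0.4800
Difference = 48.00 − 42.60 = 5.40 percentage points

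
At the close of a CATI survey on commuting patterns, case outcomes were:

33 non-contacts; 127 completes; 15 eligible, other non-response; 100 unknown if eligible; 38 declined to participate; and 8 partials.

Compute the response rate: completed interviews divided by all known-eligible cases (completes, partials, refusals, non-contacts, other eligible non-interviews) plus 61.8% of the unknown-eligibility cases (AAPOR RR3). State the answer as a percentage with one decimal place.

44.9%

Num = 127
Eligible (known) = 127 + 8 + 38 + 33 + 15 = 221
Estimated eligible among unknowns = 0.6180 × 100 = 61.80
Denominator = 221 + 61.80 = 282.80
RR3 = 127 / 282.80 = 0.4491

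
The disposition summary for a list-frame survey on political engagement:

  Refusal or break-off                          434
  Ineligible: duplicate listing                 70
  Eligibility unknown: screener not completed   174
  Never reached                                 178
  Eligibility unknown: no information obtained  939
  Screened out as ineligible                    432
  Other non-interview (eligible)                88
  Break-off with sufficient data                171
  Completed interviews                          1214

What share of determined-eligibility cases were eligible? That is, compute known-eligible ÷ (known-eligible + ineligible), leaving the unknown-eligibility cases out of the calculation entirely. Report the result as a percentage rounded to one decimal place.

Unknown eligibility = 174 + 939 = 1113
Not eligible = 432 + 70 = 502
Determined eligible = 1214 + 171 + 434 + 178 + 88 = 2085
e = 2085 / (2085 + 502) = 2085 / 2587 = 0.8060

80.6%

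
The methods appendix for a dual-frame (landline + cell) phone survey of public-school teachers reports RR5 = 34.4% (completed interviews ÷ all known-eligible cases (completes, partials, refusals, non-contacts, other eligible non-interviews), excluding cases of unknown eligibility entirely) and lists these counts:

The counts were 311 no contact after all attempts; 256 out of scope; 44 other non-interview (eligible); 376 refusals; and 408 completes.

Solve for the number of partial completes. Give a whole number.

RR5 = 408 / D = 0.344
D = 408 / 0.344 = 1186.0
Rest of base = 1139
partial completes = 1186.0 − 1139 ≈ 47

47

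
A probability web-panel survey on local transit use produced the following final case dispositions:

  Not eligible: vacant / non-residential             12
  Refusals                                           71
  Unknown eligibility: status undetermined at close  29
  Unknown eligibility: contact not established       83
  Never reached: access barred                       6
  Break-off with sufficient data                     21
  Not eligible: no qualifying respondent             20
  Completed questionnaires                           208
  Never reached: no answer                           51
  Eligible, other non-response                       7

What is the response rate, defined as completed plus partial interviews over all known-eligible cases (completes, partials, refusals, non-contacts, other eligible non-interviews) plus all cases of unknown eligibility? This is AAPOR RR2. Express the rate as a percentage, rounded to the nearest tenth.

48.1%

No answer / not reached = 51 + 6 = 57
Eligibility not determined = 83 + 29 = 112
Ineligible = 20 + 12 = 32
Numerator: 208 + 21 = 229
Base: 208 + 21 + 71 + 57 + 7 + 112 = 476
RR2 = 229 / 476 = 0.4811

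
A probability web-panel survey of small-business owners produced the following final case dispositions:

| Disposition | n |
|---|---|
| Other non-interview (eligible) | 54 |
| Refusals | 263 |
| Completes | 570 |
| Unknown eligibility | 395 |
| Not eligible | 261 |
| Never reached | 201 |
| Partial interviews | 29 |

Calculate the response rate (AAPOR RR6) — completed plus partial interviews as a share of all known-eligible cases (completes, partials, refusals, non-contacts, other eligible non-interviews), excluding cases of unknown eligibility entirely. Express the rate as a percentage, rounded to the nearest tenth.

53.6%

Numerator = 570 + 29 = 599
Denom = 570 + 29 + 263 + 201 + 54 = 1117
RR6 = 599 / 1117 = 0.5363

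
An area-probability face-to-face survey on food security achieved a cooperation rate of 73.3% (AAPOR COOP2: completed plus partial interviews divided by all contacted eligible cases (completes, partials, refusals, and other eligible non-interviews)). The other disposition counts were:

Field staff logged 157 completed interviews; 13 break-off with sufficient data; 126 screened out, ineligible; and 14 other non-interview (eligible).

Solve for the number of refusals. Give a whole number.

48

Top: 157 + 13 = 170
COOP2 = 170 / D = 0.733
D = 170 / 0.733 = 231.9
Remaining denominator categories sum to 184
refusals = 231.9 − 184 ≈ 48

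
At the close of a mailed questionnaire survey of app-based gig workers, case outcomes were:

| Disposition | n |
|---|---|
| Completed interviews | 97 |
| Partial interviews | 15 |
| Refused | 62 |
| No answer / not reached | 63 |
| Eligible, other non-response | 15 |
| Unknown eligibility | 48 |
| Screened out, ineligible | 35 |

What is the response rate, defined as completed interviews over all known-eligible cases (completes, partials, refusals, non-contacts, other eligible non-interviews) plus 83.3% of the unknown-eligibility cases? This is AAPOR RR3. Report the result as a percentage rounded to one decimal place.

Numerator: 97
Eligible (known): 97 + 15 + 62 + 63 + 15 = 252
Estimated eligible among unknowns: 0.8330 × 48 = 39.98
Base: 252 + 39.98 = 291.98
RR3 = 97 / 291.98 = 0.3322

33.2%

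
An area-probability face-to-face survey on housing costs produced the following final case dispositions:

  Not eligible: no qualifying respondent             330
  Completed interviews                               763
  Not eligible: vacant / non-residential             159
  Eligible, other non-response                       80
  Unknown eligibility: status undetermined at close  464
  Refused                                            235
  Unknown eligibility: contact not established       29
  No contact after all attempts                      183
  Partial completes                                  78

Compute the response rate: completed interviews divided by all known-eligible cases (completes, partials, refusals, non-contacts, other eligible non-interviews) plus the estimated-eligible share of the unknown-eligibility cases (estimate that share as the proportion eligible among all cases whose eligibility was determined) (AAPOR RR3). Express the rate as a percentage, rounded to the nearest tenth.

Unknown if eligible = 29 + 464 = 493
Ineligible = 330 + 159 = 489
Numerator: 763
Eligible (known): 763 + 78 + 235 + 183 + 80 = 1339
e = 1339 / (1339 + 489) = 1339 / 1828 = 0.7325
Estimated eligible among unknowns: 0.7325 × 493 = 361.12
Denominator: 1339 + 361.12 = 1700.12
RR3 = 763 / 1700.12 = 0.4488

44.9%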